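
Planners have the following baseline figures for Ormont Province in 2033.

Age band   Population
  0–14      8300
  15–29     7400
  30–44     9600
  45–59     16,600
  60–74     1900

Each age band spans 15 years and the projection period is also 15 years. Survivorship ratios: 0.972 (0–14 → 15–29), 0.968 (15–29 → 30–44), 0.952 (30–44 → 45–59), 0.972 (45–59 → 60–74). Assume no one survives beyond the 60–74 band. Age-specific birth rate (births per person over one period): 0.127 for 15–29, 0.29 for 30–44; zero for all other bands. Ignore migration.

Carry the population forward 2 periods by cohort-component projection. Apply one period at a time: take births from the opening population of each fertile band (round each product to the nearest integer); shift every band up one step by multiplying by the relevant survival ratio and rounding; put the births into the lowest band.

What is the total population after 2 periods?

Let band 1 be 0–14 through band 5 = 60–74.
After projecting period 1:
Births: 7400 × 0.127 = 940, 9600 × 0.29 = 2784 → 3724
Band 2: 8300 × 0.972 = 8068
Band 3: 7400 × 0.968 = 7163
Band 4: 9600 × 0.952 = 9139
Band 5: 16600 × 0.972 = 16135
Population now: 0–14=3724, 15–29=8068, 30–44=7163, 45–59=9139, 60–74=16135
After projecting period 2:
Births: 8068 × 0.127 = 1025, 7163 × 0.29 = 2077 → 3102
Band 2: 3724 × 0.972 = 3620
Band 3: 8068 × 0.968 = 7810
Band 4: 7163 × 0.952 = 6819
Band 5: 9139 × 0.972 = 8883
Population now: 0–14=3102, 15–29=3620, 30–44=7810, 45–59=6819, 60–74=8883
Total after period 2: 3102 + 3620 + 7810 + 6819 + 8883 = 30234

30234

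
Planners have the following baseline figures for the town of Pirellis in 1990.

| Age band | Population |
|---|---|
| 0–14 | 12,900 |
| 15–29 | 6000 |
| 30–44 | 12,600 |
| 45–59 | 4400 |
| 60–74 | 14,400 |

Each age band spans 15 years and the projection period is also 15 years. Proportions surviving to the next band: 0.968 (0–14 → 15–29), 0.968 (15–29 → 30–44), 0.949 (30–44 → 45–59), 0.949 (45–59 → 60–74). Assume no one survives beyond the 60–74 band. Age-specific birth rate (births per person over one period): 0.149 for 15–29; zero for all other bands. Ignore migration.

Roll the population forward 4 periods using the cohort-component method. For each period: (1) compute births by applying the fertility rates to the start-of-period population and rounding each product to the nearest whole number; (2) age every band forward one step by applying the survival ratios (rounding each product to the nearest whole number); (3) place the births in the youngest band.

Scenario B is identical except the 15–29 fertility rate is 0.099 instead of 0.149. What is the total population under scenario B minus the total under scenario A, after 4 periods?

-1070

— Period 1 —
Births: 6000 * 0.149 = 894
15–29: 12900 * 0.968 = 12487
30–44: 6000 * 0.968 = 5808
45–59: 12600 * 0.949 = 11957
60–74: 4400 * 0.949 = 4176
→ [894, 12487, 5808, 11957, 4176]
— Period 2 —
Births: 12487 * 0.149 = 1861
15–29: 894 * 0.968 = 865
30–44: 12487 * 0.968 = 12087
45–59: 5808 * 0.949 = 5512
60–74: 11957 * 0.949 = 11347
→ [1861, 865, 12087, 5512, 11347]
— Period 3 —
Births: 865 * 0.149 = 129
15–29: 1861 * 0.968 = 1801
30–44: 865 * 0.968 = 837
45–59: 12087 * 0.949 = 11471
60–74: 5512 * 0.949 = 5231
→ [129, 1801, 837, 11471, 5231]
— Period 4 —
Births: 1801 * 0.149 = 268
15–29: 129 * 0.968 = 125
30–44: 1801 * 0.968 = 1743
45–59: 837 * 0.949 = 794
60–74: 11471 * 0.949 = 10886
→ [268, 125, 1743, 794, 10886]
Scenario A total after 4 periods: 13816
Scenario B projection —
— Period 1 —
Births: 6000 * 0.099 = 594
15–29: 12900 * 0.968 = 12487
30–44: 6000 * 0.968 = 5808
45–59: 12600 * 0.949 = 11957
60–74: 4400 * 0.949 = 4176
→ [594, 12487, 5808, 11957, 4176]
— Period 2 —
Births: 12487 * 0.099 = 1236
15–29: 594 * 0.968 = 575
30–44: 12487 * 0.968 = 12087
45–59: 5808 * 0.949 = 5512
60–74: 11957 * 0.949 = 11347
→ [1236, 575, 12087, 5512, 11347]
— Period 3 —
Births: 575 * 0.099 = 57
15–29: 1236 * 0.968 = 1196
30–44: 575 * 0.968 = 557
45–59: 12087 * 0.949 = 11471
60–74: 5512 * 0.949 = 5231
→ [57, 1196, 557, 11471, 5231]
— Period 4 —
Births: 1196 * 0.099 = 118
15–29: 57 * 0.968 = 55
30–44: 1196 * 0.968 = 1158
45–59: 557 * 0.949 = 529
60–74: 11471 * 0.949 = 10886
→ [118, 55, 1158, 529, 10886]
Scenario B total after 4 periods: 12746
Difference B − A = 12746 − 13816 = -1070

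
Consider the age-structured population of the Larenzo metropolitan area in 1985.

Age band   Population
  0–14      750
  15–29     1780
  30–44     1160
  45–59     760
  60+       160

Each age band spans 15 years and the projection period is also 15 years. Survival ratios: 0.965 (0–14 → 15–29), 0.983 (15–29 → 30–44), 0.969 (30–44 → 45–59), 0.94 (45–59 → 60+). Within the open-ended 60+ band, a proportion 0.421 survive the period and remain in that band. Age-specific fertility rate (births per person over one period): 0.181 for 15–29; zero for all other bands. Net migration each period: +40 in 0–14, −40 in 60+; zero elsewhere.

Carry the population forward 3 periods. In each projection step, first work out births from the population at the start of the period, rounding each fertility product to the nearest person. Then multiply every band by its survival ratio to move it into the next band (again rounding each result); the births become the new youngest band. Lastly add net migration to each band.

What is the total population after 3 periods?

After projecting period 1:
Births: 1780 * 0.181 = 322
15–29: 750 * 0.965 = 724
30–44: 1780 * 0.983 = 1750
45–59: 1160 * 0.969 = 1124
60+: 760 * 0.94 + 160 * 0.421 = 714 + 67 = 781
Net migration: 0–14 + 40 → 362; 60+ − 40 → 741
→ [362, 724, 1750, 1124, 741]
After projecting period 2:
Births: 724 * 0.181 = 131
15–29: 362 * 0.965 = 349
30–44: 724 * 0.983 = 712
45–59: 1750 * 0.969 = 1696
60+: 1124 * 0.94 + 741 * 0.421 = 1057 + 312 = 1369
Net migration: 0–14 + 40 → 171; 60+ − 40 → 1329
→ [171, 349, 712, 1696, 1329]
After projecting period 3:
Births: 349 * 0.181 = 63
15–29: 171 * 0.965 = 165
30–44: 349 * 0.983 = 343
45–59: 712 * 0.969 = 690
60+: 1696 * 0.94 + 1329 * 0.421 = 1594 + 560 = 2154
Net migration: 0–14 + 40 → 103; 60+ − 40 → 2114
→ [103, 165, 343, 690, 2114]
Total after period 3: 103 + 165 + 343 + 690 + 2114 = 3415

3415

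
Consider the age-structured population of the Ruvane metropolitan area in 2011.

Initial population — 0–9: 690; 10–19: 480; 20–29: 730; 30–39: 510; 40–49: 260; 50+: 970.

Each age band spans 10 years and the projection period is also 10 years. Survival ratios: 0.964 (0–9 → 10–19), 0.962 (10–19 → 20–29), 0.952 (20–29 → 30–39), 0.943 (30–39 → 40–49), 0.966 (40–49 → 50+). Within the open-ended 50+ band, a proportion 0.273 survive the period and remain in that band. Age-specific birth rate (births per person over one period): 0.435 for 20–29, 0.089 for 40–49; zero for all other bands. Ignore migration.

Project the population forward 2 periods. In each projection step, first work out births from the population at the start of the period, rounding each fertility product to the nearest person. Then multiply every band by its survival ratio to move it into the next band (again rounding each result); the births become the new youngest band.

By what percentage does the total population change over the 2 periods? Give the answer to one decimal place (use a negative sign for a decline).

-19.9

After projecting period 1:
Births: 730 × 0.435 = 318  |  260 × 0.089 = 23 → 341
10–19: 690 × 0.964 = 665
20–29: 480 × 0.962 = 462
30–39: 730 × 0.952 = 695
40–49: 510 × 0.943 = 481
50+: 260 × 0.966 + 970 × 0.273 = 251 + 265 = 516
Giving 341 / 665 / 462 / 695 / 481 / 516.
After projecting period 2:
Births: 462 × 0.435 = 201  |  481 × 0.089 = 43 → 244
10–19: 341 × 0.964 = 329
20–29: 665 × 0.962 = 640
30–39: 462 × 0.952 = 440
40–49: 695 × 0.943 = 655
50+: 481 × 0.966 + 516 × 0.273 = 465 + 141 = 606
Giving 244 / 329 / 640 / 440 / 655 / 606.
Total: 3640 → 2914; change = -726; percentage change = -19.9%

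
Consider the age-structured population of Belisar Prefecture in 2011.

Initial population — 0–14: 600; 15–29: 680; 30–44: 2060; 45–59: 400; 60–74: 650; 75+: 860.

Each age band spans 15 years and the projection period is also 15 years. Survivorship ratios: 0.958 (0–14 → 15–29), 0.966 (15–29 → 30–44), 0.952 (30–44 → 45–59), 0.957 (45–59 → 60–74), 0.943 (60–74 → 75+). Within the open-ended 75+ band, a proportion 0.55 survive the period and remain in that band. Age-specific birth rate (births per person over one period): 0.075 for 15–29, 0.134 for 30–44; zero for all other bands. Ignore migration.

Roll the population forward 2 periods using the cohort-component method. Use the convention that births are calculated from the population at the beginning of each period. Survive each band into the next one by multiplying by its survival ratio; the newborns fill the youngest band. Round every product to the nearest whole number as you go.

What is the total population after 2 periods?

4459

Call the groups 1 to 6, youngest first.
Period 1:
Births: 680 × 0.075 = 51, 2060 × 0.134 = 276 → 327
Group 2: 600 × 0.958 = 575
Group 3: 680 × 0.966 = 657
Group 4: 2060 × 0.952 = 1961
Group 5: 400 × 0.957 = 383
Group 6: 650 × 0.943 + 860 × 0.55 = 613 + 473 = 1086
Giving 327 / 575 / 657 / 1961 / 383 / 1086.
Period 2:
Births: 575 × 0.075 = 43, 657 × 0.134 = 88 → 131
Group 2: 327 × 0.958 = 313
Group 3: 575 × 0.966 = 555
Group 4: 657 × 0.952 = 625
Group 5: 1961 × 0.957 = 1877
Group 6: 383 × 0.943 + 1086 × 0.55 = 361 + 597 = 958
Giving 131 / 313 / 555 / 625 / 1877 / 958.
Total after period 2: 131 + 313 + 555 + 625 + 1877 + 958 = 4459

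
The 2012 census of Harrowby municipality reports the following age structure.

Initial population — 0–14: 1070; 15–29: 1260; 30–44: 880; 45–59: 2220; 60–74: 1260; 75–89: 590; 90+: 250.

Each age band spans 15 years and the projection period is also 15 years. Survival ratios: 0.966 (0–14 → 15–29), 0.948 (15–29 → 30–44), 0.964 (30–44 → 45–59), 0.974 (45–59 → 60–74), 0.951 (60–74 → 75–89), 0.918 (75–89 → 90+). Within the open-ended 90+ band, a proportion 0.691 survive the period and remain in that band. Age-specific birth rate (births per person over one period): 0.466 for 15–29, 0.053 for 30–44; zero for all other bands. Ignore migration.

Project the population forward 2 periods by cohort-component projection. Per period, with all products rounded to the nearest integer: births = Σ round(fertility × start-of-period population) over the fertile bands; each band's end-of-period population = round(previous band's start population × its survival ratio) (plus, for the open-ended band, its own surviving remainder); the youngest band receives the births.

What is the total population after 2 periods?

7764

Call the bands 1 to 7, youngest first.
Period 1.
Births: 1260 * 0.466 = 587, 880 * 0.053 = 47 → total 634
Band 2: 1070 * 0.966 = 1034
Band 3: 1260 * 0.948 = 1194
Band 4: 880 * 0.964 = 848
Band 5: 2220 * 0.974 = 2162
Band 6: 1260 * 0.951 = 1198
Band 7: 590 * 0.918 + 250 * 0.691 = 542 + 173 = 715
Giving 634 / 1034 / 1194 / 848 / 2162 / 1198 / 715.
Period 2.
Births: 1034 * 0.466 = 482, 1194 * 0.053 = 63 → total 545
Band 2: 634 * 0.966 = 612
Band 3: 1034 * 0.948 = 980
Band 4: 1194 * 0.964 = 1151
Band 5: 848 * 0.974 = 826
Band 6: 2162 * 0.951 = 2056
Band 7: 1198 * 0.918 + 715 * 0.691 = 1100 + 494 = 1594
Giving 545 / 612 / 980 / 1151 / 826 / 2056 / 1594.
Total after period 2: 545 + 612 + 980 + 1151 + 826 + 2056 + 1594 = 7764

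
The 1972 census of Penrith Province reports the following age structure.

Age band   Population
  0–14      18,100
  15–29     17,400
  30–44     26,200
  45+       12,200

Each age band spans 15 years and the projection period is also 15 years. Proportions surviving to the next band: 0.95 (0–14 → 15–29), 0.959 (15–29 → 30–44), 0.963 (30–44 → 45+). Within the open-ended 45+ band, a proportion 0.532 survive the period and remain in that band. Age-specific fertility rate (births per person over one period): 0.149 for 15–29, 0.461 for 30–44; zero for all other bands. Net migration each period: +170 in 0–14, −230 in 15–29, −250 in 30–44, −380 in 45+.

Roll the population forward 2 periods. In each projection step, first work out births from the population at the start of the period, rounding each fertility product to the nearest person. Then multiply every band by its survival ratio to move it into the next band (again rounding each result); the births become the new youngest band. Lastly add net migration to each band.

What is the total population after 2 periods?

72285

— Period 1 —
Births: 17400 * 0.149 = 2593 ; 26200 * 0.461 = 12078 — total 14671
15–29: 18100 * 0.95 = 17195
30–44: 17400 * 0.959 = 16687
45+: 26200 * 0.963 + 12200 * 0.532 = 25231 + 6490 = 31721
Net migration: 0–14 + 170 → 14841; 15–29 − 230 → 16965; 30–44 − 250 → 16437; 45+ − 380 → 31341
End of period: [14841, 16965, 16437, 31341]
— Period 2 —
Births: 16965 * 0.149 = 2528 ; 16437 * 0.461 = 7577 — total 10105
15–29: 14841 * 0.95 = 14099
30–44: 16965 * 0.959 = 16269
45+: 16437 * 0.963 + 31341 * 0.532 = 15829 + 16673 = 32502
Net migration: 0–14 + 170 → 10275; 15–29 − 230 → 13869; 30–44 − 250 → 16019; 45+ − 380 → 32122
End of period: [10275, 13869, 16019, 32122]
Total after period 2: 10275 + 13869 + 16019 + 32122 = 72285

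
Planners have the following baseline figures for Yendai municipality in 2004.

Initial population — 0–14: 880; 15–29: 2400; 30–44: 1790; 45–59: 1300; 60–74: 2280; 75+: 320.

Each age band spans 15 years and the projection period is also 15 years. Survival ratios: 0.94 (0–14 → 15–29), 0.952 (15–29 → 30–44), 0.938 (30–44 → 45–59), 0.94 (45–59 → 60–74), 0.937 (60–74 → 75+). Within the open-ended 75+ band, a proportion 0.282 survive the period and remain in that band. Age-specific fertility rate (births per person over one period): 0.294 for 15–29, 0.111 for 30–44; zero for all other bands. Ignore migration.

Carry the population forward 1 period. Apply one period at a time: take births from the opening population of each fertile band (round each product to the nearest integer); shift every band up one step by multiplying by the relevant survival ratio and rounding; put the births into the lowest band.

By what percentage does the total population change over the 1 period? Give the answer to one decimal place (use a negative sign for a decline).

Let group 1 be 0–14 through group 6 = 75+.
— Period 1 —
Births: 2400 × 0.294 = 706 ; 1790 × 0.111 = 199 → total 905
Group 2: 880 × 0.94 = 827
Group 3: 2400 × 0.952 = 2285
Group 4: 1790 × 0.938 = 1679
Group 5: 1300 × 0.94 = 1222
Group 6: 2280 × 0.937 + 320 × 0.282 = 2136 + 90 = 2226
Giving 905 / 827 / 2285 / 1679 / 1222 / 2226.
Total: 8970 → 9144; change = 174; percentage change = 1.9%

1.9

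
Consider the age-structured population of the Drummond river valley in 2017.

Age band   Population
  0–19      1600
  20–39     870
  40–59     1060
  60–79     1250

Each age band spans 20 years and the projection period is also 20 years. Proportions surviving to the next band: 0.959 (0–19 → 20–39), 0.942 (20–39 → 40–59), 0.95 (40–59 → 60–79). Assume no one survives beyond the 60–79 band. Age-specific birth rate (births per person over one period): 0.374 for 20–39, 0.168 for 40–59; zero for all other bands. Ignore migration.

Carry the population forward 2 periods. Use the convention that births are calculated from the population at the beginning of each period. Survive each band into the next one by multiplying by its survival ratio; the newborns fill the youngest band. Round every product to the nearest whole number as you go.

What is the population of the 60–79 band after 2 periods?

Let group 1 be 0–19 through group 4 = 60–79.
Period 1.
Births: 870 × 0.374 = 325, 1060 × 0.168 = 178 → total 503
Group 2: 1600 × 0.959 = 1534
Group 3: 870 × 0.942 = 820
Group 4: 1060 × 0.95 = 1007
End of period: [503, 1534, 820, 1007]
Period 2.
Births: 1534 × 0.374 = 574, 820 × 0.168 = 138 → total 712
Group 2: 503 × 0.959 = 482
Group 3: 1534 × 0.942 = 1445
Group 4: 820 × 0.95 = 779
End of period: [712, 482, 1445, 779]

779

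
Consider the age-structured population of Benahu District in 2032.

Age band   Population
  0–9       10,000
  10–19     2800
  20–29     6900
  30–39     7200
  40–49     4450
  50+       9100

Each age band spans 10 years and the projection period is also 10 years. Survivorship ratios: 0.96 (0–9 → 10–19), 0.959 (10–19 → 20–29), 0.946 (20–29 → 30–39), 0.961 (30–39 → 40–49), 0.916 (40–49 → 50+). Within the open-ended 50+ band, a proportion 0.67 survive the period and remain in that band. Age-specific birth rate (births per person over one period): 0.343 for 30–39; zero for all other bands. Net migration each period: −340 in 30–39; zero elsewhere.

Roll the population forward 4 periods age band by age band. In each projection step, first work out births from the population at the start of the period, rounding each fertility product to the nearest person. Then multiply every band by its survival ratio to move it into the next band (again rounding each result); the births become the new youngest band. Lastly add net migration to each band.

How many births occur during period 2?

Numbering the bands 1..6 from youngest to oldest:
Period 1.
Births: 7200 × 0.343 = 2470
Band 2: 10000 × 0.96 = 9600
Band 3: 2800 × 0.959 = 2685
Band 4: 6900 × 0.946 = 6527
Band 5: 7200 × 0.961 = 6919
Band 6: 4450 × 0.916 + 9100 × 0.67 = 4076 + 6097 = 10173
Net migration: Band 4 − 340 → 6187
End of period: [2470, 9600, 2685, 6187, 6919, 10173]
Period 2.
Births: 6187 × 0.343 = 2122
Band 2: 2470 × 0.96 = 2371
Band 3: 9600 × 0.959 = 9206
Band 4: 2685 × 0.946 = 2540
Band 5: 6187 × 0.961 = 5946
Band 6: 6919 × 0.916 + 10173 × 0.67 = 6338 + 6816 = 13154
Net migration: Band 4 − 340 → 2200
End of period: [2122, 2371, 9206, 2200, 5946, 13154]

2122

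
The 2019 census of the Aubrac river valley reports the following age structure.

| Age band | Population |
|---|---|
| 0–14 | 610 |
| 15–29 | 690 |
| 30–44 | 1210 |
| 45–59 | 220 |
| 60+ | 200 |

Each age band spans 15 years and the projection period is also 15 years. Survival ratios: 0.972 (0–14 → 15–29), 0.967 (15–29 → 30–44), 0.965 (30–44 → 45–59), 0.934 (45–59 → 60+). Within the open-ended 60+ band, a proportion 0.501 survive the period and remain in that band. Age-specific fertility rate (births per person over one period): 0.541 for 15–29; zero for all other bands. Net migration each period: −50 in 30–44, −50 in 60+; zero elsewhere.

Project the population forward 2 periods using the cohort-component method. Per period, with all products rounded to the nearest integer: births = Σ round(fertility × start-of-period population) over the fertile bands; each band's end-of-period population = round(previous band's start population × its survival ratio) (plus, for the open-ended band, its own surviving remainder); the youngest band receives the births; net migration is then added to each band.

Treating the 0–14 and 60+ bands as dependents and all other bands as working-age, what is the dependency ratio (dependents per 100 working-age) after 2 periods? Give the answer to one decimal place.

Let group 1 be 0–14 through group 5 = 60+.
— Period 1 —
Births: 690 × 0.541 = 373
Group 2: 610 × 0.972 = 593
Group 3: 690 × 0.967 = 667
Group 4: 1210 × 0.965 = 1168
Group 5: 220 × 0.934 + 200 × 0.501 = 205 + 100 = 305
Net migration: Group 3 − 50 → 617; Group 5 − 50 → 255
End of period: [373, 593, 617, 1168, 255]
— Period 2 —
Births: 593 × 0.541 = 321
Group 2: 373 × 0.972 = 363
Group 3: 593 × 0.967 = 573
Group 4: 617 × 0.965 = 595
Group 5: 1168 × 0.934 + 255 × 0.501 = 1091 + 128 = 1219
Net migration: Group 3 − 50 → 523; Group 5 − 50 → 1169
End of period: [321, 363, 523, 595, 1169]
Dependents (band 0–14 + band 60+) = 321 + 1169 = 1490; working-age = 1481; ratio = 1490/1481 × 100 = 100.6

100.6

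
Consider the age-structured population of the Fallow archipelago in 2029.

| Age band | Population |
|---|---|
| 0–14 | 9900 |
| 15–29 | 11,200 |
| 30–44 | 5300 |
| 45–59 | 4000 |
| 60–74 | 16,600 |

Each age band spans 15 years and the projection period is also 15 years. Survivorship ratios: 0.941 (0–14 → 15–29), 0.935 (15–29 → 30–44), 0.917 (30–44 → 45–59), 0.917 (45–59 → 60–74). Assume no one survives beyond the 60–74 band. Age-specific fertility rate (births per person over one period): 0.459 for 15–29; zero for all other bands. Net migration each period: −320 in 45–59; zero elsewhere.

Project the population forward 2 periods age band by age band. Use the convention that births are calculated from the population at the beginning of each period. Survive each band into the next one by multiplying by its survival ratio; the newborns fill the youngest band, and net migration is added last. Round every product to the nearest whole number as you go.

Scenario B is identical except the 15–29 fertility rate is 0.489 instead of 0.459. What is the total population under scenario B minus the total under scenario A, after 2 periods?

596

— Period 1 —
Births: 11200 * 0.459 = 5141
15–29: 9900 * 0.941 = 9316
30–44: 11200 * 0.935 = 10472
45–59: 5300 * 0.917 = 4860
60–74: 4000 * 0.917 = 3668
Net migration: 45–59 − 320 → 4540
→ [5141, 9316, 10472, 4540, 3668]
— Period 2 —
Births: 9316 * 0.459 = 4276
15–29: 5141 * 0.941 = 4838
30–44: 9316 * 0.935 = 8710
45–59: 10472 * 0.917 = 9603
60–74: 4540 * 0.917 = 4163
Net migration: 45–59 − 320 → 9283
→ [4276, 4838, 8710, 9283, 4163]
Scenario A total after 2 periods: 31270
Scenario B projection —
— Period 1 —
Births: 11200 * 0.489 = 5477
15–29: 9900 * 0.941 = 9316
30–44: 11200 * 0.935 = 10472
45–59: 5300 * 0.917 = 4860
60–74: 4000 * 0.917 = 3668
Net migration: 45–59 − 320 → 4540
→ [5477, 9316, 10472, 4540, 3668]
— Period 2 —
Births: 9316 * 0.489 = 4556
15–29: 5477 * 0.941 = 5154
30–44: 9316 * 0.935 = 8710
45–59: 10472 * 0.917 = 9603
60–74: 4540 * 0.917 = 4163
Net migration: 45–59 − 320 → 9283
→ [4556, 5154, 8710, 9283, 4163]
Scenario B total after 2 periods: 31866
Difference B − A = 31866 − 31270 = 596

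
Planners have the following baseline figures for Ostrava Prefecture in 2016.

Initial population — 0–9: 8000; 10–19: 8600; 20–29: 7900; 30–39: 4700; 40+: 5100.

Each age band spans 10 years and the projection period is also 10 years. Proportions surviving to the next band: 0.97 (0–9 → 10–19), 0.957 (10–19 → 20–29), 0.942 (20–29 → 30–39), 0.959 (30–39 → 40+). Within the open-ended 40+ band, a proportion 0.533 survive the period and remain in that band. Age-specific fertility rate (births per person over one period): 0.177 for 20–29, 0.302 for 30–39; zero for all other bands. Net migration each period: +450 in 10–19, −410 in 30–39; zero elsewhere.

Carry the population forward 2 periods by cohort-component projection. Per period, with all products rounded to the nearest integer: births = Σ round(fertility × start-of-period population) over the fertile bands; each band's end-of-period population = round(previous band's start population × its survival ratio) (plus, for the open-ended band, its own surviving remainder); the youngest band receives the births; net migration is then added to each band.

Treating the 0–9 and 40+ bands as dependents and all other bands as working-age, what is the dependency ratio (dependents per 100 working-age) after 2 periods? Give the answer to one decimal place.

Numbering the bands 1..5 from youngest to oldest:
Period 1:
Births: 7900 × 0.177 = 1398, 4700 × 0.302 = 1419 ⇒ total 2817
Band 2: 8000 × 0.97 = 7760
Band 3: 8600 × 0.957 = 8230
Band 4: 7900 × 0.942 = 7442
Band 5: 4700 × 0.959 + 5100 × 0.533 = 4507 + 2718 = 7225
Net migration: Band 2 + 450 → 8210; Band 4 − 410 → 7032
Giving 2817 / 8210 / 8230 / 7032 / 7225.
Period 2:
Births: 8230 × 0.177 = 1457, 7032 × 0.302 = 2124 ⇒ total 3581
Band 2: 2817 × 0.97 = 2732
Band 3: 8210 × 0.957 = 7857
Band 4: 8230 × 0.942 = 7753
Band 5: 7032 × 0.959 + 7225 × 0.533 = 6744 + 3851 = 10595
Net migration: Band 2 + 450 → 3182; Band 4 − 410 → 7343
Giving 3581 / 3182 / 7857 / 7343 / 10595.
Dependents (band 0–9 + band 40+) = 3581 + 10595 = 14176; working-age = 18382; ratio = 14176/18382 × 100 = 77.1

77.1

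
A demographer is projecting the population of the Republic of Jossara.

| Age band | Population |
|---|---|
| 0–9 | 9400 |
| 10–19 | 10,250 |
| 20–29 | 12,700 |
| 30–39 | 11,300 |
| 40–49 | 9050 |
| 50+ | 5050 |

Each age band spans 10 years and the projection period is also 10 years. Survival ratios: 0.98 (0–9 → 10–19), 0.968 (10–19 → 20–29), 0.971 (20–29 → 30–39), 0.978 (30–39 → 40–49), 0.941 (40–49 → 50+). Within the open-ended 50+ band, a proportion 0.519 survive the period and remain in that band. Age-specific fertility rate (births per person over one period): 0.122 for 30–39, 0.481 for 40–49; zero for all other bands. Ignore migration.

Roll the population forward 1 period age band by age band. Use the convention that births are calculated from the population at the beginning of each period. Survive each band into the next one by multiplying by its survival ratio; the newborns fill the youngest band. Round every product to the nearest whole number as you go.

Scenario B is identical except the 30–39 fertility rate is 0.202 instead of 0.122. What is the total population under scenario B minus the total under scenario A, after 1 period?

904

After projecting period 1:
Births: 11300 × 0.122 = 1379  |  9050 × 0.481 = 4353 — total 5732
10–19: 9400 × 0.98 = 9212
20–29: 10250 × 0.968 = 9922
30–39: 12700 × 0.971 = 12332
40–49: 11300 × 0.978 = 11051
50+: 9050 × 0.941 + 5050 × 0.519 = 8516 + 2621 = 11137
Population now: 0–9=5732, 10–19=9212, 20–29=9922, 30–39=12332, 40–49=11051, 50+=11137
Scenario A total after 1 period: 59386
Scenario B projection —
After projecting period 1:
Births: 11300 × 0.202 = 2283  |  9050 × 0.481 = 4353 — total 6636
10–19: 9400 × 0.98 = 9212
20–29: 10250 × 0.968 = 9922
30–39: 12700 × 0.971 = 12332
40–49: 11300 × 0.978 = 11051
50+: 9050 × 0.941 + 5050 × 0.519 = 8516 + 2621 = 11137
Population now: 0–9=6636, 10–19=9212, 20–29=9922, 30–39=12332, 40–49=11051, 50+=11137
Scenario B total after 1 period: 60290
Difference B − A = 60290 − 59386 = 904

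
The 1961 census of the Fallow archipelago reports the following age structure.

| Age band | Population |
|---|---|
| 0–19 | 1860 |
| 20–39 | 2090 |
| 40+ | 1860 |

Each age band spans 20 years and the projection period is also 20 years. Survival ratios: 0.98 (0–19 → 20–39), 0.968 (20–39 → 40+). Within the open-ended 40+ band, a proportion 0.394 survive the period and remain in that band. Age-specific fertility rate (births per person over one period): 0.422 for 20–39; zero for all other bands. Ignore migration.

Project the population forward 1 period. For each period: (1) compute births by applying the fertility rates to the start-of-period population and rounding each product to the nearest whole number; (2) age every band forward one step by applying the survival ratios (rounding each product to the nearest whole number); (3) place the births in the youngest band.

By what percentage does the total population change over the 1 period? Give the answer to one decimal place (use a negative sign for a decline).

-6.0

(Groups numbered youngest = 1 to oldest = 3.)
[period 1]
Births: 2090 × 0.422 = 882
Group 2: 1860 × 0.98 = 1823
Group 3: 2090 × 0.968 + 1860 × 0.394 = 2023 + 733 = 2756
Population now: 0–19=882, 20–39=1823, 40+=2756
Total: 5810 → 5461; change = -349; percentage change = -6.0%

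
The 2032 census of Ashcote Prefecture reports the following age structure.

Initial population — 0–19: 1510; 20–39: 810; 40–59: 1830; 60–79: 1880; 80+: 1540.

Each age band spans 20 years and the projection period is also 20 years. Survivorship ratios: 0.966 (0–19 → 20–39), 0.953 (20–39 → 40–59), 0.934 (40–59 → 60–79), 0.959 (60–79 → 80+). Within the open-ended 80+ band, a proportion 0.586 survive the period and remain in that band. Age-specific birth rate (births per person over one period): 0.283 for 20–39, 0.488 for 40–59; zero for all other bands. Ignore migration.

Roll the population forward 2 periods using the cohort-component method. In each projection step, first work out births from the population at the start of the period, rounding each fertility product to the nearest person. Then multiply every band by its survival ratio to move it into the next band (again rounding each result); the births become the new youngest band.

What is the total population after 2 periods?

7209

Call the bands 1 to 5, youngest first.
After projecting period 1:
Births: 810 × 0.283 = 229  |  1830 × 0.488 = 893 → total 1122
Band 2: 1510 × 0.966 = 1459
Band 3: 810 × 0.953 = 772
Band 4: 1830 × 0.934 = 1709
Band 5: 1880 × 0.959 + 1540 × 0.586 = 1803 + 902 = 2705
Giving 1122 / 1459 / 772 / 1709 / 2705.
After projecting period 2:
Births: 1459 × 0.283 = 413  |  772 × 0.488 = 377 → total 790
Band 2: 1122 × 0.966 = 1084
Band 3: 1459 × 0.953 = 1390
Band 4: 772 × 0.934 = 721
Band 5: 1709 × 0.959 + 2705 × 0.586 = 1639 + 1585 = 3224
Giving 790 / 1084 / 1390 / 721 / 3224.
Total after period 2: 790 + 1084 + 1390 + 721 + 3224 = 7209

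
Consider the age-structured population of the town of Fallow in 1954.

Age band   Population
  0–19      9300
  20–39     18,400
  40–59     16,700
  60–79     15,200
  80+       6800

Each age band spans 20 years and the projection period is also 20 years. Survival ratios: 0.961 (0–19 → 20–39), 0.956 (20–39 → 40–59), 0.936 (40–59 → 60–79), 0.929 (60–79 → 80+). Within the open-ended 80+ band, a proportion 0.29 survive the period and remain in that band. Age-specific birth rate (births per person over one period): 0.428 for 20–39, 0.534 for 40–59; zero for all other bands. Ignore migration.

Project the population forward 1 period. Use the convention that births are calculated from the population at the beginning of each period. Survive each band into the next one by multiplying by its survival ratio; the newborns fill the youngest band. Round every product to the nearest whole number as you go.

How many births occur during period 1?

16793

[period 1]
Births: 18400 * 0.428 = 7875, 16700 * 0.534 = 8918 → total 16793
20–39: 9300 * 0.961 = 8937
40–59: 18400 * 0.956 = 17590
60–79: 16700 * 0.936 = 15631
80+: 15200 * 0.929 + 6800 * 0.29 = 14121 + 1972 = 16093
Giving 16793 / 8937 / 17590 / 15631 / 16093.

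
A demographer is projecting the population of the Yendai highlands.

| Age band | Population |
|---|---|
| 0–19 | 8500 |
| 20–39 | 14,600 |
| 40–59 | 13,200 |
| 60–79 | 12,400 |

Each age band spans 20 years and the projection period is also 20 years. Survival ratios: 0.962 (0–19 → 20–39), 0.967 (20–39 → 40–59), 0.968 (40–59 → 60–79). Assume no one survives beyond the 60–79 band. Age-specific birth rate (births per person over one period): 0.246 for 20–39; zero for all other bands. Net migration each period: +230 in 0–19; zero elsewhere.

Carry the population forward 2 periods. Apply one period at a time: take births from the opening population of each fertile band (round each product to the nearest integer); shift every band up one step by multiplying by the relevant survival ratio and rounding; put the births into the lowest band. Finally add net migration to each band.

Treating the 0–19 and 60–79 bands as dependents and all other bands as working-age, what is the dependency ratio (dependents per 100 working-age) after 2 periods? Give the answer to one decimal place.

— Period 1 —
Births: 14600 × 0.246 = 3592
20–39: 8500 × 0.962 = 8177
40–59: 14600 × 0.967 = 14118
60–79: 13200 × 0.968 = 12778
Net migration: 0–19 + 230 → 3822
Population now: 0–19=3822, 20–39=8177, 40–59=14118, 60–79=12778
— Period 2 —
Births: 8177 × 0.246 = 2012
20–39: 3822 × 0.962 = 3677
40–59: 8177 × 0.967 = 7907
60–79: 14118 × 0.968 = 13666
Net migration: 0–19 + 230 → 2242
Population now: 0–19=2242, 20–39=3677, 40–59=7907, 60–79=13666
Dependents (band 0–19 + band 60–79) = 2242 + 13666 = 15908; working-age = 11584; ratio = 15908/11584 × 100 = 137.3

137.3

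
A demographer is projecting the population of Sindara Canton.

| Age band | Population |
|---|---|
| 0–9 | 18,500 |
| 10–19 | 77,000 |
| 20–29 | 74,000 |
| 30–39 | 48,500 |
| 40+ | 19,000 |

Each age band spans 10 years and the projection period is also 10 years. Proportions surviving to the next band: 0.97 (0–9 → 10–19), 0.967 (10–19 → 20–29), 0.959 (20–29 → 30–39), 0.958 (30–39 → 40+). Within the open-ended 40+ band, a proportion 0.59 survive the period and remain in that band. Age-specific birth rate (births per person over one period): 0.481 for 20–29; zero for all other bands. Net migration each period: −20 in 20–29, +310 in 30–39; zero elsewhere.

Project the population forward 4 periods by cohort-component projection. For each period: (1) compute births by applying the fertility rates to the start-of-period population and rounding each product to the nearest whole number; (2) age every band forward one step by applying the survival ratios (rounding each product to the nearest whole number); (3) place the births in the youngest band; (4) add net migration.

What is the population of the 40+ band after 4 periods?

92359

Period 1:
Births: 74000 × 0.481 = 35594
10–19: 18500 × 0.97 = 17945
20–29: 77000 × 0.967 = 74459
30–39: 74000 × 0.959 = 70966
40+: 48500 × 0.958 + 19000 × 0.59 = 46463 + 11210 = 57673
Net migration: 20–29 − 20 → 74439; 30–39 + 310 → 71276
Giving 35594 / 17945 / 74439 / 71276 / 57673.
Period 2:
Births: 74439 × 0.481 = 35805
10–19: 35594 × 0.97 = 34526
20–29: 17945 × 0.967 = 17353
30–39: 74439 × 0.959 = 71387
40+: 71276 × 0.958 + 57673 × 0.59 = 68282 + 34027 = 102309
Net migration: 20–29 − 20 → 17333; 30–39 + 310 → 71697
Giving 35805 / 34526 / 17333 / 71697 / 102309.
Period 3:
Births: 17333 × 0.481 = 8337
10–19: 35805 × 0.97 = 34731
20–29: 34526 × 0.967 = 33387
30–39: 17333 × 0.959 = 16622
40+: 71697 × 0.958 + 102309 × 0.59 = 68686 + 60362 = 129048
Net migration: 20–29 − 20 → 33367; 30–39 + 310 → 16932
Giving 8337 / 34731 / 33367 / 16932 / 129048.
Period 4:
Births: 33367 × 0.481 = 16050
10–19: 8337 × 0.97 = 8087
20–29: 34731 × 0.967 = 33585
30–39: 33367 × 0.959 = 31999
40+: 16932 × 0.958 + 129048 × 0.59 = 16221 + 76138 = 92359
Net migration: 20–29 − 20 → 33565; 30–39 + 310 → 32309
Giving 16050 / 8087 / 33565 / 32309 / 92359.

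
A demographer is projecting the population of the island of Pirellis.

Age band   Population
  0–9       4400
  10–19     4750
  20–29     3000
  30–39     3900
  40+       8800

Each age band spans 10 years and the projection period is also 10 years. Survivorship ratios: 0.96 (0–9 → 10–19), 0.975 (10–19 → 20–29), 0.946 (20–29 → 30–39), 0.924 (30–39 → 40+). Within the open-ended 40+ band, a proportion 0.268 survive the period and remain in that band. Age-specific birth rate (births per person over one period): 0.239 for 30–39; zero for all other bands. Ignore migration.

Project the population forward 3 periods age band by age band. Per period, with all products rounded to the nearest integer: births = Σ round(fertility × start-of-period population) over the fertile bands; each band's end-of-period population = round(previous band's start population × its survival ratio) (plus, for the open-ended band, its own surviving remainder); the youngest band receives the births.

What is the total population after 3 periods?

11646

Call the groups 1 to 5, youngest first.
[period 1]
Births: 3900 * 0.239 = 932
Group 2: 4400 * 0.96 = 4224
Group 3: 4750 * 0.975 = 4631
Group 4: 3000 * 0.946 = 2838
Group 5: 3900 * 0.924 + 8800 * 0.268 = 3604 + 2358 = 5962
Giving 932 / 4224 / 4631 / 2838 / 5962.
[period 2]
Births: 2838 * 0.239 = 678
Group 2: 932 * 0.96 = 895
Group 3: 4224 * 0.975 = 4118
Group 4: 4631 * 0.946 = 4381
Group 5: 2838 * 0.924 + 5962 * 0.268 = 2622 + 1598 = 4220
Giving 678 / 895 / 4118 / 4381 / 4220.
[period 3]
Births: 4381 * 0.239 = 1047
Group 2: 678 * 0.96 = 651
Group 3: 895 * 0.975 = 873
Group 4: 4118 * 0.946 = 3896
Group 5: 4381 * 0.924 + 4220 * 0.268 = 4048 + 1131 = 5179
Giving 1047 / 651 / 873 / 3896 / 5179.
Total after period 3: 1047 + 651 + 873 + 3896 + 5179 = 11646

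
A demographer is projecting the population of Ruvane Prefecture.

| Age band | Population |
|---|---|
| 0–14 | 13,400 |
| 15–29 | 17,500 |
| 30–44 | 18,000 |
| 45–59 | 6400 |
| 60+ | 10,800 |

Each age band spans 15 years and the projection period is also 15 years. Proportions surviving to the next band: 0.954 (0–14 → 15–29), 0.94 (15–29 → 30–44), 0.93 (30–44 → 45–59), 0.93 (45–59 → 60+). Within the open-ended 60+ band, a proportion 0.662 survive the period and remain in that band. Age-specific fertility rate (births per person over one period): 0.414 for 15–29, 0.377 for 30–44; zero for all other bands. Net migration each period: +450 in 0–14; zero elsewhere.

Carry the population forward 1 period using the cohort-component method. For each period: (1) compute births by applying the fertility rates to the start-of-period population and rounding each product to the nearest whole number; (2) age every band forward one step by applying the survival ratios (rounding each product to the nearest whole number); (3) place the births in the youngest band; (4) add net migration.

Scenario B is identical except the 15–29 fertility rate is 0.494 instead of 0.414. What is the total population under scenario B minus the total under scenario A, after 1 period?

Numbering the groups 1..5 from youngest to oldest:
— Period 1 —
Births: 17500 × 0.414 = 7245 ; 18000 × 0.377 = 6786 — total 14031
Group 2: 13400 × 0.954 = 12784
Group 3: 17500 × 0.94 = 16450
Group 4: 18000 × 0.93 = 16740
Group 5: 6400 × 0.93 + 10800 × 0.662 = 5952 + 7150 = 13102
Net migration: Group 1 + 450 → 14481
Giving 14481 / 12784 / 16450 / 16740 / 13102.
Scenario A total after 1 period: 73557
Scenario B projection —
— Period 1 —
Births: 17500 × 0.494 = 8645 ; 18000 × 0.377 = 6786 — total 15431
Group 2: 13400 × 0.954 = 12784
Group 3: 17500 × 0.94 = 16450
Group 4: 18000 × 0.93 = 16740
Group 5: 6400 × 0.93 + 10800 × 0.662 = 5952 + 7150 = 13102
Net migration: Group 1 + 450 → 15881
Giving 15881 / 12784 / 16450 / 16740 / 13102.
Scenario B total after 1 period: 74957
Difference B − A = 74957 − 73557 = 1400

1400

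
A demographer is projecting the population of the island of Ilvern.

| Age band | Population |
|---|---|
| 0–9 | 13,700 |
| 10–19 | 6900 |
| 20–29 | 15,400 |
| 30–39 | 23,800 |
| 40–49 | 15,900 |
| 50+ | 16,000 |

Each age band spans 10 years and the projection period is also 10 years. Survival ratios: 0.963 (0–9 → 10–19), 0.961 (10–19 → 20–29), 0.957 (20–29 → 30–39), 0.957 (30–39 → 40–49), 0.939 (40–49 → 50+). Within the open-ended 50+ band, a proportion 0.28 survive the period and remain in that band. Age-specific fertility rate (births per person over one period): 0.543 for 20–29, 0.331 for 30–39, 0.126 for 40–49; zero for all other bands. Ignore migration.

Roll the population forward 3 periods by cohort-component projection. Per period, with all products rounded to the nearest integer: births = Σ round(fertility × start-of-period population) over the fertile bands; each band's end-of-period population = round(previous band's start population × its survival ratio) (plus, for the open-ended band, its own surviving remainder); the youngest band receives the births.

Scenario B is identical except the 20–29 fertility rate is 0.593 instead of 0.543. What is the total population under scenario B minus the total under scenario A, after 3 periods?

1666

Call the bands 1 to 6, youngest first.
After projecting period 1:
Births: 15400 × 0.543 = 8362, 23800 × 0.331 = 7878, 15900 × 0.126 = 2003 ⇒ total 18243
Band 2: 13700 × 0.963 = 13193
Band 3: 6900 × 0.961 = 6631
Band 4: 15400 × 0.957 = 14738
Band 5: 23800 × 0.957 = 22777
Band 6: 15900 × 0.939 + 16000 × 0.28 = 14930 + 4480 = 19410
End of period: [18243, 13193, 6631, 14738, 22777, 19410]
After projecting period 2:
Births: 6631 × 0.543 = 3601, 14738 × 0.331 = 4878, 22777 × 0.126 = 2870 ⇒ total 11349
Band 2: 18243 × 0.963 = 17568
Band 3: 13193 × 0.961 = 12678
Band 4: 6631 × 0.957 = 6346
Band 5: 14738 × 0.957 = 14104
Band 6: 22777 × 0.939 + 19410 × 0.28 = 21388 + 5435 = 26823
End of period: [11349, 17568, 12678, 6346, 14104, 26823]
After projecting period 3:
Births: 12678 × 0.543 = 6884, 6346 × 0.331 = 2101, 14104 × 0.126 = 1777 ⇒ total 10762
Band 2: 11349 × 0.963 = 10929
Band 3: 17568 × 0.961 = 16883
Band 4: 12678 × 0.957 = 12133
Band 5: 6346 × 0.957 = 6073
Band 6: 14104 × 0.939 + 26823 × 0.28 = 13244 + 7510 = 20754
End of period: [10762, 10929, 16883, 12133, 6073, 20754]
Scenario A total after 3 periods: 77534
Scenario B projection —
After projecting period 1:
Births: 15400 × 0.593 = 9132, 23800 × 0.331 = 7878, 15900 × 0.126 = 2003 ⇒ total 19013
Band 2: 13700 × 0.963 = 13193
Band 3: 6900 × 0.961 = 6631
Band 4: 15400 × 0.957 = 14738
Band 5: 23800 × 0.957 = 22777
Band 6: 15900 × 0.939 + 16000 × 0.28 = 14930 + 4480 = 19410
End of period: [19013, 13193, 6631, 14738, 22777, 19410]
After projecting period 2:
Births: 6631 × 0.593 = 3932, 14738 × 0.331 = 4878, 22777 × 0.126 = 2870 ⇒ total 11680
Band 2: 19013 × 0.963 = 18310
Band 3: 13193 × 0.961 = 12678
Band 4: 6631 × 0.957 = 6346
Band 5: 14738 × 0.957 = 14104
Band 6: 22777 × 0.939 + 19410 × 0.28 = 21388 + 5435 = 26823
End of period: [11680, 18310, 12678, 6346, 14104, 26823]
After projecting period 3:
Births: 12678 × 0.593 = 7518, 6346 × 0.331 = 2101, 14104 × 0.126 = 1777 ⇒ total 11396
Band 2: 11680 × 0.963 = 11248
Band 3: 18310 × 0.961 = 17596
Band 4: 12678 × 0.957 = 12133
Band 5: 6346 × 0.957 = 6073
Band 6: 14104 × 0.939 + 26823 × 0.28 = 13244 + 7510 = 20754
End of period: [11396, 11248, 17596, 12133, 6073, 20754]
Scenario B total after 3 periods: 79200
Difference B − A = 79200 − 77534 = 1666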